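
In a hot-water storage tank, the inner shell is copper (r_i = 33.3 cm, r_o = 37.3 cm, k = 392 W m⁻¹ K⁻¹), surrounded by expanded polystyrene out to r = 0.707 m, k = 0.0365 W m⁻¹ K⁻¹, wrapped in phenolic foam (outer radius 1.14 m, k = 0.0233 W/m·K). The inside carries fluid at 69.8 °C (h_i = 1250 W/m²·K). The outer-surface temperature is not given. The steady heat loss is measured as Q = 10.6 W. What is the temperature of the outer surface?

Sum the resistances:
  R_conv,in = 1/(4πr²h) = 1/(4π·0.333²·1250) = 5.741×10^-4 K/W
  R_copper = (1/0.333 − 1/0.373)/(4πk) = 0.3220/(4π·392) = 6.537×10^-5 K/W
  R_expanded polystyrene = (1/0.373 − 1/0.707)/(4πk) = 1.267/(4π·0.0365) = 2.761 K/W
  R_phenolic foam = (1/0.707 − 1/1.14)/(4πk) = 0.5372/(4π·0.0233) = 1.835 K/W
ΣR = 4.597 K/W
ΔT = Q·ΣR = 10.6 × 4.597 = 48.73 K
Heat flows outward, so T_out = T_in − ΔT = 69.8 − 48.73 = 21.1 °C

T_out = 21.1 °C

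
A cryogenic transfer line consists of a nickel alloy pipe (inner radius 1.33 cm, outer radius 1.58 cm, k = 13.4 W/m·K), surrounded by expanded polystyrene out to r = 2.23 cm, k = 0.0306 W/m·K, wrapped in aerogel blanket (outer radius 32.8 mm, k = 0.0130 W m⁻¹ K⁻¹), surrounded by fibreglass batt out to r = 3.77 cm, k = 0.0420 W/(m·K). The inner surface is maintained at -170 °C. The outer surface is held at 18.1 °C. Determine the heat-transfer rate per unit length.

Resistance network (inner→outer):
  R'_nickel alloy = ln(0.0158/0.0133)/(2πk) = 0.1722/(2π·13.4) = 0.002046 m·K/W
  R'_expanded polystyrene = ln(0.0223/0.0158)/(2πk) = 0.3446/(2π·0.0306) = 1.792 m·K/W
  R'_aerogel blanket = ln(0.0328/0.0223)/(2πk) = 0.3858/(2π·0.0130) = 4.724 m·K/W
  R'_fibreglass batt = ln(0.0377/0.0328)/(2πk) = 0.1392/(2π·0.0420) = 0.5276 m·K/W
ΣR = 0.002046 + 1.792 + 4.724 + 0.5276 = 7.046 m·K/W
Q' = ΔT/ΣR = (-170 °C − 18.1 °C)/7.046 = -26.7 W/m
(Negative Q' ⇒ heat flows inward; heat gain = 26.7 W/m.)

Q' = 26.7 W/m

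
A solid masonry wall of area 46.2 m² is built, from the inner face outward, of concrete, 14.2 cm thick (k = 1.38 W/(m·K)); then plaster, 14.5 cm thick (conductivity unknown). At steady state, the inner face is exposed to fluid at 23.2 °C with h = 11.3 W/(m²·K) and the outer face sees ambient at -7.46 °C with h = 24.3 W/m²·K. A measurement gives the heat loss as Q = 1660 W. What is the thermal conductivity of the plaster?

k = 0.234 W/m·K

ΣR = ΔT/Q = |23.2 − -7.46|/1660 = 0.01847 K/W
Known resistances:
  R_conv,in = 1/(hA) = 1/(11.3·46.2) = 0.001915 K/W
  R_concrete = L/(kA) = 0.142/(1.38·46.2) = 0.002227 K/W
  R_conv,out = 1/(hA) = 1/(24.3·46.2) = 8.907×10^-4 K/W
R_plaster = ΣR − ΣR_known = 0.01847 − 0.005033 = 0.01344 K/W
L/(kA) = 0.01344 ⇒ k = 0.145/(0.01344·46.2) = 0.234 W/m·K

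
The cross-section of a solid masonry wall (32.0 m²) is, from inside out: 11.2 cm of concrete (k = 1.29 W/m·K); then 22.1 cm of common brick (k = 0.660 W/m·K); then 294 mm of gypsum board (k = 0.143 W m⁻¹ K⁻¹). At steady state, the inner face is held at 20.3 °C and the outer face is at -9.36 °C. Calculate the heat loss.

Resistance network (inner→outer):
  R_concrete = L/(kA) = 0.112/(1.29·32.0) = 0.002713 K/W
  R_common brick = L/(kA) = 0.221/(0.660·32.0) = 0.01046 K/W
  R_gypsum board = L/(kA) = 0.294/(0.143·32.0) = 0.06425 K/W
ΣR = 0.002713 + 0.01046 + 0.06425 = 0.07742 K/W
Q = ΔT/ΣR = (20.3 °C − -9.36 °C)/0.07742 = 383 W

Q = 383 W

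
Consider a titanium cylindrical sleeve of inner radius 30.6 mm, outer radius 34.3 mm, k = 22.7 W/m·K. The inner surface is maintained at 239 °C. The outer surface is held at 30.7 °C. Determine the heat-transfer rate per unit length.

Q' = 2.60×10^5 W/m

Q' = 2πk·ΔT/ln(r₂/r₁) = 2π × 22.7 × 208.3 / ln(0.0343/0.0306) = 2.60×10^5 W/m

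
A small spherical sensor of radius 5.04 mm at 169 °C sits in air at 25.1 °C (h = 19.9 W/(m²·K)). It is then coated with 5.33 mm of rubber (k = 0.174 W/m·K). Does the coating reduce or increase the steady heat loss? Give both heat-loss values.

increases: 0.914 → 1.72 W

Critical radius for a sphere: r_cr = 2k/h = 0.0175 m = 1.75 cm.
Outer radius after coating: r₂ = 0.00504 + 0.00533 = 0.01037 m.
Since r₁ < r_cr and r₂ ≤ r_cr, the coating moves toward the maximum at r_cr — heat loss rises.
Bare: R = 1/(4πr₁²h) = 157.4 K/W; Q = 143.9/157.4 = 0.914 W.
Coated: R = R_cond + R_conv = 83.83 K/W; Q = 143.9/83.83 = 1.72 W.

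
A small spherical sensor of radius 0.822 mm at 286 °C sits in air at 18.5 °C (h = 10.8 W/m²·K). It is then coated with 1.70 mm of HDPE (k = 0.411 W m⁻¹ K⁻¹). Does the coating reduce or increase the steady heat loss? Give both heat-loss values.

Critical radius for a sphere: r_cr = 2k/h = 0.0761 m = 7.61 cm.
Outer radius after coating: r₂ = 8.22×10^-4 + 0.00170 = 0.002522 m.
Since r₁ < r_cr and r₂ ≤ r_cr, the coating moves toward the maximum at r_cr — heat loss rises.
Bare: R = 1/(4πr₁²h) = 10900 K/W; Q = 267.5/10900 = 0.0245 W.
Coated: R = R_cond + R_conv = 1317 K/W; Q = 267.5/1317 = 0.203 W.

increases: 0.0245 → 0.203 W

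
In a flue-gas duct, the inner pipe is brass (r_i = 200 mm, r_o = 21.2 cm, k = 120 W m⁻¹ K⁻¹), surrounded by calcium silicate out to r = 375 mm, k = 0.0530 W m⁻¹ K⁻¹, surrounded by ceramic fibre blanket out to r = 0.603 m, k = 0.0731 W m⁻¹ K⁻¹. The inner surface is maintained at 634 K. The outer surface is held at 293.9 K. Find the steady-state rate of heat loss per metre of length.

Q' = 124 W/m

Series thermal resistances, inner to outer:
  R'_brass = ln(0.212/0.200)/(2πk) = 0.05827/(2π·120) = 7.728×10^-5 m·K/W
  R'_calcium silicate = ln(0.375/0.212)/(2πk) = 0.5703/(2π·0.0530) = 1.713 m·K/W
  R'_ceramic fibre blanket = ln(0.603/0.375)/(2πk) = 0.4750/(2π·0.0731) = 1.034 m·K/W
ΣR = 7.728×10^-5 + 1.713 + 1.034 = 2.747 m·K/W
Q' = ΔT/ΣR = (634 K − 293.9 K)/2.747 = 124 W/m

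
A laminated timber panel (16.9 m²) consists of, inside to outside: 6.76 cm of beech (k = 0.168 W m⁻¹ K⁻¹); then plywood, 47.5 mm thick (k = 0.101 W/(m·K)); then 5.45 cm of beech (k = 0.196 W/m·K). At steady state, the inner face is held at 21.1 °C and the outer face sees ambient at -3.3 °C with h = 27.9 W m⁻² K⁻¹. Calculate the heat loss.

Q = 348 W

Resistance network (inner→outer):
  R_beech = L/(kA) = 0.0676/(0.168·16.9) = 0.02381 K/W
  R_plywood = L/(kA) = 0.0475/(0.101·16.9) = 0.02783 K/W
  R_beech = L/(kA) = 0.0545/(0.196·16.9) = 0.01645 K/W
  R_conv,out = 1/(hA) = 1/(27.9·16.9) = 0.002121 K/W
ΣR = 0.02381 + 0.02783 + 0.01645 + 0.002121 = 0.07021 K/W
Q = ΔT/ΣR = (21.1 °C − -3.3 °C)/0.07021 = 348 W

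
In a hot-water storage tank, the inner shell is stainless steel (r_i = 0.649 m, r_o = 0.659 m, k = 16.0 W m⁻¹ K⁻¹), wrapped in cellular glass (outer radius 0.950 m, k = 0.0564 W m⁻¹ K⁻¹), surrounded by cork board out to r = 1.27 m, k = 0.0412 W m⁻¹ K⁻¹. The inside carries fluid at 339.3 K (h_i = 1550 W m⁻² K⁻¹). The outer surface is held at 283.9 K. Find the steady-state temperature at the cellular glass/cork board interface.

T = 308.2 K

Treat each layer as a resistance in series:
  R_conv,in = 1/(4πr²h) = 1/(4π·0.649²·1550) = 1.219×10^-4 K/W
  R_stainless steel = (1/0.649 − 1/0.659)/(4πk) = 0.02338/(4π·16.0) = 1.163×10^-4 K/W
  R_cellular glass = (1/0.659 − 1/0.950)/(4πk) = 0.4648/(4π·0.0564) = 0.6558 K/W
  R_cork board = (1/0.950 − 1/1.27)/(4πk) = 0.2652/(4π·0.0412) = 0.5123 K/W
ΣR = 1.219×10^-4 + 1.163×10^-4 + 0.6558 + 0.5123 = 1.168 K/W
Q = ΔT/ΣR = (339.3 K − 283.9 K)/1.168 = 47.43 W
From the inner boundary to the cellular glass/cork board interface, ΣR_partial = 0.6560 K/W.
T_interface = T_in − Q·ΣR_partial = 339.3 K − (47.43)(0.6560) = 308.2 K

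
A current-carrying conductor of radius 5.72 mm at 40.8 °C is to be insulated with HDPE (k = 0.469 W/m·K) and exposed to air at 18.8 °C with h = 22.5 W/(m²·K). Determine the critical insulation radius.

r_cr = 2.08 cm

For a cylinder, r_cr = k_ins/h = 0.469/22.5 = 0.0208 m = 2.08 cm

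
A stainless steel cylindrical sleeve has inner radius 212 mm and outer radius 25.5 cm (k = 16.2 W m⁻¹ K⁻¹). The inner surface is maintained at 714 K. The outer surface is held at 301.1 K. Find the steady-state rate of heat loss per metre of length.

Q' = 228 kW/m

Q' = 2πk·ΔT/ln(r₂/r₁) = 2π × 16.2 × 412.9 / ln(0.255/0.212) = 2.28×10^5 W/m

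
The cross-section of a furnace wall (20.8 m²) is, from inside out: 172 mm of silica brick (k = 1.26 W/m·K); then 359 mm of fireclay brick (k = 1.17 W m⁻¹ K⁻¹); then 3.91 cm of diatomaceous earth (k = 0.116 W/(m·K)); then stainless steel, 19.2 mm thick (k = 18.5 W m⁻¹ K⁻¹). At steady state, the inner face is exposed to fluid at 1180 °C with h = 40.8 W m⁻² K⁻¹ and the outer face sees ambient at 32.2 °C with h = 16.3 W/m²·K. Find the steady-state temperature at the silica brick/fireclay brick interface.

Resistance network (inner→outer):
  R_conv,in = 1/(hA) = 1/(40.8·20.8) = 0.001178 K/W
  R_silica brick = L/(kA) = 0.172/(1.26·20.8) = 0.006563 K/W
  R_fireclay brick = L/(kA) = 0.359/(1.17·20.8) = 0.01475 K/W
  R_diatomaceous earth = L/(kA) = 0.0391/(0.116·20.8) = 0.01621 K/W
  R_stainless steel = L/(kA) = 0.0192/(18.5·20.8) = 4.990×10^-5 K/W
  R_conv,out = 1/(hA) = 1/(16.3·20.8) = 0.002950 K/W
ΣR = 0.001178 + 0.006563 + 0.01475 + 0.01621 + 4.990×10^-5 + 0.002950 = 0.04170 K/W
Q = ΔT/ΣR = (1180 °C − 32.2 °C)/0.04170 = 27530 W
From the inner boundary to the silica brick/fireclay brick interface, ΣR_partial = 0.007741 K/W.
T_interface = T_in − Q·ΣR_partial = 1180 °C − (27530)(0.007741) = 967 °C

T = 967 °C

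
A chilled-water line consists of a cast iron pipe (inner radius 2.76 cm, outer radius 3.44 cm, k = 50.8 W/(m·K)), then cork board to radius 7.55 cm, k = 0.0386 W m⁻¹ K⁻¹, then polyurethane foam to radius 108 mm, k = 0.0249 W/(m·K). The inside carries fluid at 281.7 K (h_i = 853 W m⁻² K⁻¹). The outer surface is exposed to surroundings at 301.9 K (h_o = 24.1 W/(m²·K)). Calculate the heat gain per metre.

Q' = 3.61 W/m

Treat each layer as a resistance in series:
  R'_conv,in = 1/(2πr h) = 1/(2π·0.0276·853) = 0.006760 m·K/W
  R'_cast iron = ln(0.0344/0.0276)/(2πk) = 0.2202/(2π·50.8) = 6.900×10^-4 m·K/W
  R'_cork board = ln(0.0755/0.0344)/(2πk) = 0.7861/(2π·0.0386) = 3.241 m·K/W
  R'_polyurethane foam = ln(0.108/0.0755)/(2πk) = 0.3580/(2π·0.0249) = 2.288 m·K/W
  R'_conv,out = 1/(2πr h) = 1/(2π·0.108·24.1) = 0.06115 m·K/W
ΣR = 0.006760 + 6.900×10^-4 + 3.241 + 2.288 + 0.06115 = 5.598 m·K/W
Q' = ΔT/ΣR = (281.7 K − 301.9 K)/5.598 = -3.61 W/m
(Negative Q' ⇒ heat flows inward; heat gain = 3.61 W/m.)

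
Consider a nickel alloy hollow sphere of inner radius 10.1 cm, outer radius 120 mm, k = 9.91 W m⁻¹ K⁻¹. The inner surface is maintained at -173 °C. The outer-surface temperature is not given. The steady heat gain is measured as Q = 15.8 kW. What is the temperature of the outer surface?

Series resistances:
  R_nickel alloy = (1/0.101 − 1/0.120)/(4πk) = 1.568/(4π·9.91) = 0.01259 K/W
ΣR = 0.01259 K/W
ΔT = Q·ΣR = 15800 × 0.01259 = 198.9 K
Heat flows inward, so T_out = T_in + ΔT = -173 + 198.9 = 25.9 °C

T_out = 25.9 °C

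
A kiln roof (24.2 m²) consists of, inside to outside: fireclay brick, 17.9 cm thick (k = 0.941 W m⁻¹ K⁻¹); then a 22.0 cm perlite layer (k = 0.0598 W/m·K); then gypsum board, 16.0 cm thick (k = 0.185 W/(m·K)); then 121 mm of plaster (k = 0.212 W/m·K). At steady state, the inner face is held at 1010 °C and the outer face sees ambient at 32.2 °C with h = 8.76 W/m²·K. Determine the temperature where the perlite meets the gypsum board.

T = 312 °C

Treat each layer as a resistance in series:
  R_fireclay brick = L/(kA) = 0.179/(0.941·24.2) = 0.007860 K/W
  R_perlite = L/(kA) = 0.220/(0.0598·24.2) = 0.1520 K/W
  R_gypsum board = L/(kA) = 0.160/(0.185·24.2) = 0.03574 K/W
  R_plaster = L/(kA) = 0.121/(0.212·24.2) = 0.02358 K/W
  R_conv,out = 1/(hA) = 1/(8.76·24.2) = 0.004717 K/W
ΣR = 0.007860 + 0.1520 + 0.03574 + 0.02358 + 0.004717 = 0.2239 K/W
Q = ΔT/ΣR = (1010 °C − 32.2 °C)/0.2239 = 4367 W
From the inner boundary to the perlite/gypsum board interface, ΣR_partial = 0.1599 K/W.
T_interface = T_in − Q·ΣR_partial = 1010 °C − (4367)(0.1599) = 312 °C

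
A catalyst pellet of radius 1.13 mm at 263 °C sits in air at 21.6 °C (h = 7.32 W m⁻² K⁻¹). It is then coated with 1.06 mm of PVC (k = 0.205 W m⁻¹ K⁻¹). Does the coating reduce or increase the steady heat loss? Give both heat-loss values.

Critical radius for a sphere: r_cr = 2k/h = 0.0560 m = 5.60 cm.
Outer radius after coating: r₂ = 0.00113 + 0.00106 = 0.00219 m.
Since r₁ < r_cr and r₂ ≤ r_cr, the coating moves toward the maximum at r_cr — heat loss rises.
Bare: R = 1/(4πr₁²h) = 8514 K/W; Q = 241.4/8514 = 0.0284 W.
Coated: R = R_cond + R_conv = 2433 K/W; Q = 241.4/2433 = 0.0992 W.

increases: 0.0284 → 0.0992 W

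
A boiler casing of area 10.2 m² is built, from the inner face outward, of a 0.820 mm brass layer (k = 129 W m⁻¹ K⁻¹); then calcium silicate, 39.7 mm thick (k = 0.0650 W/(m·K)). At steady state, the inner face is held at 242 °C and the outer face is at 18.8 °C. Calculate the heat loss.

Treat each layer as a resistance in series:
  R_brass = L/(kA) = 8.20×10^-4/(129·10.2) = 6.232×10^-7 K/W
  R_calcium silicate = L/(kA) = 0.0397/(0.0650·10.2) = 0.05988 K/W
ΣR = 6.232×10^-7 + 0.05988 = 0.05988 K/W
Q = ΔT/ΣR = (242 °C − 18.8 °C)/0.05988 = 3730 W

Q = 3.73 kW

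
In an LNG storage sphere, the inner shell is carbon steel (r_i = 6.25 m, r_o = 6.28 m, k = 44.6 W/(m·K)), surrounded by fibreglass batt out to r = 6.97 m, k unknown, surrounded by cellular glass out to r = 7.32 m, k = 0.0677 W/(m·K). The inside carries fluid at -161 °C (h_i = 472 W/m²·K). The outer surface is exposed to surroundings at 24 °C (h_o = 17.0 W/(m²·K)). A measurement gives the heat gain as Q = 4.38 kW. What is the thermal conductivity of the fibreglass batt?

k = 0.0368 W/m·K

ΣR = ΔT/Q = |-161 − 24|/4380 = 0.04224 K/W
Known resistances:
  R_conv,in = 1/(4πr²h) = 1/(4π·6.25²·472) = 4.316×10^-6 K/W
  R_carbon steel = (1/6.25 − 1/6.28)/(4πk) = 7.643×10^-4/(4π·44.6) = 1.364×10^-6 K/W
  R_cellular glass = (1/6.97 − 1/7.32)/(4πk) = 0.006860/(4π·0.0677) = 0.008064 K/W
  R_conv,out = 1/(4πr²h) = 1/(4π·7.32²·17.0) = 8.736×10^-5 K/W
R_fibreglass batt = ΣR − ΣR_known = 0.04224 − 0.008157 = 0.03408 K/W
(1/r₁−1/r₂)/(4πk) = 0.03408 ⇒ k = 0.01576/(4π·0.03408) = 0.0368 W/m·K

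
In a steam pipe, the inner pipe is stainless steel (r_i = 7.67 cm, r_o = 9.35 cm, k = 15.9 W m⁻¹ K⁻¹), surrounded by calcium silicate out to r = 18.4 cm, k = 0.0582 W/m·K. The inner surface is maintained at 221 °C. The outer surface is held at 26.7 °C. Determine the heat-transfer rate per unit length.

Resistance network (inner→outer):
  R'_stainless steel = ln(0.0935/0.0767)/(2πk) = 0.1981/(2π·15.9) = 0.001983 m·K/W
  R'_calcium silicate = ln(0.184/0.0935)/(2πk) = 0.6770/(2π·0.0582) = 1.851 m·K/W
ΣR = 0.001983 + 1.851 = 1.853 m·K/W
Q' = ΔT/ΣR = (221 °C − 26.7 °C)/1.853 = 105 W/m

Q' = 105 W/m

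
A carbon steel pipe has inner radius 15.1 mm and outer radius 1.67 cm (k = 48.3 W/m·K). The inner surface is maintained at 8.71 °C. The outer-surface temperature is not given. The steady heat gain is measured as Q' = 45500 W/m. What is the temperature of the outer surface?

T_out = 23.8 °C

Sum the resistances:
  R'_carbon steel = ln(0.0167/0.0151)/(2πk) = 0.1007/(2π·48.3) = 3.319×10^-4 m·K/W
ΣR = 3.319×10^-4 m·K/W
ΔT = Q'·ΣR = 45500 × 3.319×10^-4 = 15.10 K
Heat flows inward, so T_out = T_in + ΔT = 8.71 + 15.10 = 23.8 °C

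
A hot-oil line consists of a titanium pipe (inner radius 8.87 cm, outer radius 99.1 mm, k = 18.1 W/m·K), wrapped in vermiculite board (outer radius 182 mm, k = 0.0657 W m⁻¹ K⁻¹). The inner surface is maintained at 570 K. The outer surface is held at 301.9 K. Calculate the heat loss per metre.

Series thermal resistances, inner to outer:
  R'_titanium = ln(0.0991/0.0887)/(2πk) = 0.1109/(2π·18.1) = 9.749×10^-4 m·K/W
  R'_vermiculite board = ln(0.182/0.0991)/(2πk) = 0.6079/(2π·0.0657) = 1.473 m·K/W
ΣR = 9.749×10^-4 + 1.473 = 1.474 m·K/W
Q' = ΔT/ΣR = (570 K − 301.9 K)/1.474 = 182 W/m

Q' = 182 W/m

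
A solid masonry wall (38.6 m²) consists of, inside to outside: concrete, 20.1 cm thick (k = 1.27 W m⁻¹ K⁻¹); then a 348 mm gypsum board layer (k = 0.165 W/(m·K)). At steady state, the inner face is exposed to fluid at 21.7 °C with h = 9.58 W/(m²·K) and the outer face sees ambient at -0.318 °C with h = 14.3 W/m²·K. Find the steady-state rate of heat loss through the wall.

Resistance network (inner→outer):
  R_conv,in = 1/(hA) = 1/(9.58·38.6) = 0.002704 K/W
  R_concrete = L/(kA) = 0.201/(1.27·38.6) = 0.004100 K/W
  R_gypsum board = L/(kA) = 0.348/(0.165·38.6) = 0.05464 K/W
  R_conv,out = 1/(hA) = 1/(14.3·38.6) = 0.001812 K/W
ΣR = 0.002704 + 0.004100 + 0.05464 + 0.001812 = 0.06326 K/W
Q = ΔT/ΣR = (21.7 °C − -0.318 °C)/0.06326 = 348 W

Q = 348 W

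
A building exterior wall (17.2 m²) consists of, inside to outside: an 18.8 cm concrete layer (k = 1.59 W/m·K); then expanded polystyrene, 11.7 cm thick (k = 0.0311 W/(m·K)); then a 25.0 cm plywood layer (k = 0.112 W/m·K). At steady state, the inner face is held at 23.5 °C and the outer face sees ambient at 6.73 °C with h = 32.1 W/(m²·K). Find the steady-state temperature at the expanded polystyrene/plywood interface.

Series thermal resistances, inner to outer:
  R_concrete = L/(kA) = 0.188/(1.59·17.2) = 0.006874 K/W
  R_expanded polystyrene = L/(kA) = 0.117/(0.0311·17.2) = 0.2187 K/W
  R_plywood = L/(kA) = 0.250/(0.112·17.2) = 0.1298 K/W
  R_conv,out = 1/(hA) = 1/(32.1·17.2) = 0.001811 K/W
ΣR = 0.006874 + 0.2187 + 0.1298 + 0.001811 = 0.3572 K/W
Q = ΔT/ΣR = (23.5 °C − 6.73 °C)/0.3572 = 46.95 W
From the inner boundary to the expanded polystyrene/plywood interface, ΣR_partial = 0.2256 K/W.
T_interface = T_in − Q·ΣR_partial = 23.5 °C − (46.95)(0.2256) = 12.9 °C

T = 12.9 °C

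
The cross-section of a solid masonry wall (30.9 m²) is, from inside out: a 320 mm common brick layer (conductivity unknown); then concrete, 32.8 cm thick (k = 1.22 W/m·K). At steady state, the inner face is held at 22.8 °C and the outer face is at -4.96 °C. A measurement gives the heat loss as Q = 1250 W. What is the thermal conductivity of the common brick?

k = 0.767 W/m·K

ΣR = ΔT/Q = |22.8 − -4.96|/1250 = 0.02221 K/W
Known resistances:
  R_concrete = L/(kA) = 0.328/(1.22·30.9) = 0.008701 K/W
R_common brick = ΣR − ΣR_known = 0.02221 − 0.008701 = 0.01351 K/W
L/(kA) = 0.01351 ⇒ k = 0.320/(0.01351·30.9) = 0.767 W/m·K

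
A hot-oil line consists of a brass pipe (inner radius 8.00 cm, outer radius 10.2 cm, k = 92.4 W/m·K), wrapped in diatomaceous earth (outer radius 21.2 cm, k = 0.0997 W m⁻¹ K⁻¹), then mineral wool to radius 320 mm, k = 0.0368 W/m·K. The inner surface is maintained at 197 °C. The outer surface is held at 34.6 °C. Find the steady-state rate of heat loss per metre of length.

Treat each layer as a resistance in series:
  R'_brass = ln(0.102/0.0800)/(2πk) = 0.2429/(2π·92.4) = 4.185×10^-4 m·K/W
  R'_diatomaceous earth = ln(0.212/0.102)/(2πk) = 0.7316/(2π·0.0997) = 1.168 m·K/W
  R'_mineral wool = ln(0.320/0.212)/(2πk) = 0.4117/(2π·0.0368) = 1.781 m·K/W
ΣR = 4.185×10^-4 + 1.168 + 1.781 = 2.949 m·K/W
Q' = ΔT/ΣR = (197 °C − 34.6 °C)/2.949 = 55.1 W/m

Q' = 55.1 W/m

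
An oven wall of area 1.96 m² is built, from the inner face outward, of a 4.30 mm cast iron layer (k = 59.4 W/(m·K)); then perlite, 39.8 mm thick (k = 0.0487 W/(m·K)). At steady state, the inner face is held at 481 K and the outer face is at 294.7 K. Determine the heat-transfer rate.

Resistance network (inner→outer):
  R_cast iron = L/(kA) = 0.00430/(59.4·1.96) = 3.693×10^-5 K/W
  R_perlite = L/(kA) = 0.0398/(0.0487·1.96) = 0.4170 K/W
ΣR = 3.693×10^-5 + 0.4170 = 0.4170 K/W
Q = ΔT/ΣR = (481 K − 294.7 K)/0.4170 = 447 W

Q = 447 W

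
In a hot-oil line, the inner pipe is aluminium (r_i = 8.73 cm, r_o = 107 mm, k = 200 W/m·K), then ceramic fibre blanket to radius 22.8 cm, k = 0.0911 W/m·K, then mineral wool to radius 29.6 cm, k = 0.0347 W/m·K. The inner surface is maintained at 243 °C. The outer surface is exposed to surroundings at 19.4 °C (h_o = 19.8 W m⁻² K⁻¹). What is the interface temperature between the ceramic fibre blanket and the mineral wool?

T = 127 °C

Resistance network (inner→outer):
  R'_aluminium = ln(0.107/0.0873)/(2πk) = 0.2035/(2π·200) = 1.619×10^-4 m·K/W
  R'_ceramic fibre blanket = ln(0.228/0.107)/(2πk) = 0.7565/(2π·0.0911) = 1.322 m·K/W
  R'_mineral wool = ln(0.296/0.228)/(2πk) = 0.2610/(2π·0.0347) = 1.197 m·K/W
  R'_conv,out = 1/(2πr h) = 1/(2π·0.296·19.8) = 0.02716 m·K/W
ΣR = 1.619×10^-4 + 1.322 + 1.197 + 0.02716 = 2.546 m·K/W
Q' = ΔT/ΣR = (243 °C − 19.4 °C)/2.546 = 87.82 W/m
From the inner boundary to the ceramic fibre blanket/mineral wool interface, ΣR_partial = 1.322 m·K/W.
T_interface = T_in − Q'·ΣR_partial = 243 °C − (87.82)(1.322) = 127 °C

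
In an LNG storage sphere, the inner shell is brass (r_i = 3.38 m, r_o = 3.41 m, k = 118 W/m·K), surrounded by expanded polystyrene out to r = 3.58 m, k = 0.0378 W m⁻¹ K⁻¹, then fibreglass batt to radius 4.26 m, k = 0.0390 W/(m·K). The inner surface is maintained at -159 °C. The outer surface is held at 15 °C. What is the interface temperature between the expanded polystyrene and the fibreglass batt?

Series thermal resistances, inner to outer:
  R_brass = (1/3.38 − 1/3.41)/(4πk) = 0.002603/(4π·118) = 1.755×10^-6 K/W
  R_expanded polystyrene = (1/3.41 − 1/3.58)/(4πk) = 0.01393/(4π·0.0378) = 0.02932 K/W
  R_fibreglass batt = (1/3.58 − 1/4.26)/(4πk) = 0.04459/(4π·0.0390) = 0.09098 K/W
ΣR = 1.755×10^-6 + 0.02932 + 0.09098 = 0.1203 K/W
Q = ΔT/ΣR = (-159 °C − 15 °C)/0.1203 = -1446 W
From the inner boundary to the expanded polystyrene/fibreglass batt interface, ΣR_partial = 0.02932 K/W.
T_interface = T_in − Q·ΣR_partial = -159 °C − (-1446)(0.02932) = -117 °C

T = -117 °C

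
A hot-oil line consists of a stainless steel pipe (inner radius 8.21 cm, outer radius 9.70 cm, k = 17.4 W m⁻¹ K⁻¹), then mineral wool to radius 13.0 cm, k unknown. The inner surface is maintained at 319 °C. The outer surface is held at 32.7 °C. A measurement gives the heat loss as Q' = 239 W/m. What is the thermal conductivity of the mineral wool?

ΣR = ΔT/Q' = |319 − 32.7|/239 = 1.198 m·K/W
Known resistances:
  R'_stainless steel = ln(0.0970/0.0821)/(2πk) = 0.1668/(2π·17.4) = 0.001525 m·K/W
R_mineral wool = ΣR − ΣR_known = 1.198 − 0.001525 = 1.196 m·K/W
ln(r₂/r₁)/(2πk) = 1.196 ⇒ k = 0.2928/(2π·1.196) = 0.0390 W/m·K

k = 0.0390 W/m·K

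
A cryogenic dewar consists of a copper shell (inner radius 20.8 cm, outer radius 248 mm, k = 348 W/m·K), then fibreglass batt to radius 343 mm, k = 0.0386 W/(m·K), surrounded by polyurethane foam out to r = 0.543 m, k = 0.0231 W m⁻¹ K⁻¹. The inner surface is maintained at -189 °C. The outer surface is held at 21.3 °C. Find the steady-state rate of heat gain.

Series thermal resistances, inner to outer:
  R_copper = (1/0.208 − 1/0.248)/(4πk) = 0.7754/(4π·348) = 1.773×10^-4 K/W
  R_fibreglass batt = (1/0.248 − 1/0.343)/(4πk) = 1.117/(4π·0.0386) = 2.302 K/W
  R_polyurethane foam = (1/0.343 − 1/0.543)/(4πk) = 1.074/(4π·0.0231) = 3.699 K/W
ΣR = 1.773×10^-4 + 2.302 + 3.699 = 6.001 K/W
Q = ΔT/ΣR = (-189 °C − 21.3 °C)/6.001 = -35.0 W
(Negative Q ⇒ heat flows inward; heat gain = 35.0 W.)

Q = 35.0 W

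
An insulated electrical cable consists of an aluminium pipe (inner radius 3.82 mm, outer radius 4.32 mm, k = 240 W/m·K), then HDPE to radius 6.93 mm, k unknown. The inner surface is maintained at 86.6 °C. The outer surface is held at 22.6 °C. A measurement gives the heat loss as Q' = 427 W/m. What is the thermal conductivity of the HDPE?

k = 0.502 W/m·K

ΣR = ΔT/Q' = |86.6 − 22.6|/427 = 0.1499 m·K/W
Known resistances:
  R'_aluminium = ln(0.00432/0.00382)/(2πk) = 0.1230/(2π·240) = 8.157×10^-5 m·K/W
R_HDPE = ΣR − ΣR_known = 0.1499 − 8.157×10^-5 = 0.1498 m·K/W
ln(r₂/r₁)/(2πk) = 0.1498 ⇒ k = 0.4726/(2π·0.1498) = 0.502 W/m·K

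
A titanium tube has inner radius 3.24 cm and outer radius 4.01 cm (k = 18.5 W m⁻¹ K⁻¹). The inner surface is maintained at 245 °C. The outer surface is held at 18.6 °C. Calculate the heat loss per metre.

Q' = 2πk·ΔT/ln(r₂/r₁) = 2π × 18.5 × 226.4 / ln(0.0401/0.0324) = 1.23×10^5 W/m

Q' = 1.23×10^5 W/m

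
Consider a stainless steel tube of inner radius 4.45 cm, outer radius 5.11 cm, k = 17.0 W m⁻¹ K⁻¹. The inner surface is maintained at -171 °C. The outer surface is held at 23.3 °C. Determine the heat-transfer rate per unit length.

Q' = 2πk·ΔT/ln(r₂/r₁) = 2π × 17.0 × 194.3 / ln(0.0511/0.0445) = 1.50×10^5 W/m

Q' = 150 kW/m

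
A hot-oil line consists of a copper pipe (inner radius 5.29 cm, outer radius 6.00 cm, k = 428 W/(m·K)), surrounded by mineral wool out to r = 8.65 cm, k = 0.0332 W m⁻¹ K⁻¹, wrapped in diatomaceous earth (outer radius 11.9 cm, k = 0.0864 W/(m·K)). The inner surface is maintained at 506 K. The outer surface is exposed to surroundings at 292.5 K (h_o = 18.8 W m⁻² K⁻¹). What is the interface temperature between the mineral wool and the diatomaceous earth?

Series thermal resistances, inner to outer:
  R'_copper = ln(0.0600/0.0529)/(2πk) = 0.1259/(2π·428) = 4.683×10^-5 m·K/W
  R'_mineral wool = ln(0.0865/0.0600)/(2πk) = 0.3658/(2π·0.0332) = 1.754 m·K/W
  R'_diatomaceous earth = ln(0.119/0.0865)/(2πk) = 0.3190/(2π·0.0864) = 0.5876 m·K/W
  R'_conv,out = 1/(2πr h) = 1/(2π·0.119·18.8) = 0.07114 m·K/W
ΣR = 4.683×10^-5 + 1.754 + 0.5876 + 0.07114 = 2.413 m·K/W
Q' = ΔT/ΣR = (506 K − 292.5 K)/2.413 = 88.48 W/m
From the inner boundary to the mineral wool/diatomaceous earth interface, ΣR_partial = 1.754 m·K/W.
T_interface = T_in − Q'·ΣR_partial = 506 K − (88.48)(1.754) = 350.8 K

T = 350.8 K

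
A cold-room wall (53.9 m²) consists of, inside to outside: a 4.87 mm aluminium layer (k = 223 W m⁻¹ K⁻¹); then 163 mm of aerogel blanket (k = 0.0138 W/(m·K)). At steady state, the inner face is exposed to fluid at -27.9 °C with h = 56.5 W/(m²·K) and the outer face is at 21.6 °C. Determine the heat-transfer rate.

Resistance network (inner→outer):
  R_conv,in = 1/(hA) = 1/(56.5·53.9) = 3.284×10^-4 K/W
  R_aluminium = L/(kA) = 0.00487/(223·53.9) = 4.052×10^-7 K/W
  R_aerogel blanket = L/(kA) = 0.163/(0.0138·53.9) = 0.2191 K/W
ΣR = 3.284×10^-4 + 4.052×10^-7 + 0.2191 = 0.2194 K/W
Q = ΔT/ΣR = (-27.9 °C − 21.6 °C)/0.2194 = -226 W
(Negative Q ⇒ heat flows inward; heat gain = 226 W.)

Q = 226 W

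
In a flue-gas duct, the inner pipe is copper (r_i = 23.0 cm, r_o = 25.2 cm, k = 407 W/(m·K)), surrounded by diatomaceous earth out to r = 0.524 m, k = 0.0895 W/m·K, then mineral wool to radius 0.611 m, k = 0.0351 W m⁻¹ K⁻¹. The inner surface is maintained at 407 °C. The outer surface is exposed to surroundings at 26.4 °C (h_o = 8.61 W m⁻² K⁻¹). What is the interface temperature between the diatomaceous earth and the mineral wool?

Series thermal resistances, inner to outer:
  R'_copper = ln(0.252/0.230)/(2πk) = 0.09135/(2π·407) = 3.572×10^-5 m·K/W
  R'_diatomaceous earth = ln(0.524/0.252)/(2πk) = 0.7321/(2π·0.0895) = 1.302 m·K/W
  R'_mineral wool = ln(0.611/0.524)/(2πk) = 0.1536/(2π·0.0351) = 0.6965 m·K/W
  R'_conv,out = 1/(2πr h) = 1/(2π·0.611·8.61) = 0.03025 m·K/W
ΣR = 3.572×10^-5 + 1.302 + 0.6965 + 0.03025 = 2.029 m·K/W
Q' = ΔT/ΣR = (407 °C − 26.4 °C)/2.029 = 187.6 W/m
From the inner boundary to the diatomaceous earth/mineral wool interface, ΣR_partial = 1.302 m·K/W.
T_interface = T_in − Q'·ΣR_partial = 407 °C − (187.6)(1.302) = 163 °C

T = 163 °C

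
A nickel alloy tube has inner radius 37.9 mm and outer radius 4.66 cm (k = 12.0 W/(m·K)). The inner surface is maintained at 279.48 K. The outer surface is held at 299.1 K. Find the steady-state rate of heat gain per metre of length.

Q' = 2πk·ΔT/ln(r₂/r₁) = 2π × 12.0 × 19.62 / ln(0.0466/0.0379) = 7160 W/m

Q' = 7.16 kW/m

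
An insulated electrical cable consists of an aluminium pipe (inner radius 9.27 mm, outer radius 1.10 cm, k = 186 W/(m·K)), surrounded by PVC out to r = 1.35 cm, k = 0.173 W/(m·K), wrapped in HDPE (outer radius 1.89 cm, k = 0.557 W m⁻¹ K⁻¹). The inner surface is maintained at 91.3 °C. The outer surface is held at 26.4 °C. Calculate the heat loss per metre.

Q' = 228 W/m

Series thermal resistances, inner to outer:
  R'_aluminium = ln(0.0110/0.00927)/(2πk) = 0.1711/(2π·186) = 1.464×10^-4 m·K/W
  R'_PVC = ln(0.0135/0.0110)/(2πk) = 0.2048/(2π·0.173) = 0.1884 m·K/W
  R'_HDPE = ln(0.0189/0.0135)/(2πk) = 0.3365/(2π·0.557) = 0.09614 m·K/W
ΣR = 1.464×10^-4 + 0.1884 + 0.09614 = 0.2847 m·K/W
Q' = ΔT/ΣR = (91.3 °C − 26.4 °C)/0.2847 = 228 W/m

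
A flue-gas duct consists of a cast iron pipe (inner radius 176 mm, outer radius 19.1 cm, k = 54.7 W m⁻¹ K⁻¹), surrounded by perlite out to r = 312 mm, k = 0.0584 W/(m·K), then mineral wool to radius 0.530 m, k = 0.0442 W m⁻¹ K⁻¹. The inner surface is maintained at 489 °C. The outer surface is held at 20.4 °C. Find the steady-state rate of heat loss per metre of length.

Q' = 144 W/m

Series thermal resistances, inner to outer:
  R'_cast iron = ln(0.191/0.176)/(2πk) = 0.08179/(2π·54.7) = 2.380×10^-4 m·K/W
  R'_perlite = ln(0.312/0.191)/(2πk) = 0.4907/(2π·0.0584) = 1.337 m·K/W
  R'_mineral wool = ln(0.530/0.312)/(2πk) = 0.5299/(2π·0.0442) = 1.908 m·K/W
ΣR = 2.380×10^-4 + 1.337 + 1.908 = 3.245 m·K/W
Q' = ΔT/ΣR = (489 °C − 20.4 °C)/3.245 = 144 W/m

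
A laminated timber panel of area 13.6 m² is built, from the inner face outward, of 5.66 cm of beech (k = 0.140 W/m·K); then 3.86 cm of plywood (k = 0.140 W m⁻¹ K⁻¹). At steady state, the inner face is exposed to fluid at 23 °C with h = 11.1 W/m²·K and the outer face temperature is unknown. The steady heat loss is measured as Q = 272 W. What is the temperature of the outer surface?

T_out = 7.60 °C

Series resistances:
  R_conv,in = 1/(hA) = 1/(11.1·13.6) = 0.006624 K/W
  R_beech = L/(kA) = 0.0566/(0.140·13.6) = 0.02973 K/W
  R_plywood = L/(kA) = 0.0386/(0.140·13.6) = 0.02027 K/W
ΣR = 0.05662 K/W
ΔT = Q·ΣR = 272 × 0.05662 = 15.40 K
Heat flows outward, so T_out = T_in − ΔT = 23 − 15.40 = 7.60 °C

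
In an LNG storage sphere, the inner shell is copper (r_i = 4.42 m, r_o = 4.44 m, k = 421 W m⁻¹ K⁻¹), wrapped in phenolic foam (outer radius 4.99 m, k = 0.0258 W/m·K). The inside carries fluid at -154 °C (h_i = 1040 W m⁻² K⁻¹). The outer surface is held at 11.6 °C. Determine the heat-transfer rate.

Q = 2.16 kW

Treat each layer as a resistance in series:
  R_conv,in = 1/(4πr²h) = 1/(4π·4.42²·1040) = 3.917×10^-6 K/W
  R_copper = (1/4.42 − 1/4.44)/(4πk) = 0.001019/(4π·421) = 1.926×10^-7 K/W
  R_phenolic foam = (1/4.44 − 1/4.99)/(4πk) = 0.02482/(4π·0.0258) = 0.07657 K/W
ΣR = 3.917×10^-6 + 1.926×10^-7 + 0.07657 = 0.07657 K/W
Q = ΔT/ΣR = (-154 °C − 11.6 °C)/0.07657 = -2160 W
(Negative Q ⇒ heat flows inward; heat gain = 2160 W.)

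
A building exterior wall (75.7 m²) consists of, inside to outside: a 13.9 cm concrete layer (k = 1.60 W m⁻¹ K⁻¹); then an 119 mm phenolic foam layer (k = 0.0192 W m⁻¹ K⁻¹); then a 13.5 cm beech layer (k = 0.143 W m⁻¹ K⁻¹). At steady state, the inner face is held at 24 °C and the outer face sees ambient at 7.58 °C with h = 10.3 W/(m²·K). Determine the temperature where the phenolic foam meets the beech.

T = 9.91 °C

Treat each layer as a resistance in series:
  R_concrete = L/(kA) = 0.139/(1.60·75.7) = 0.001148 K/W
  R_phenolic foam = L/(kA) = 0.119/(0.0192·75.7) = 0.08187 K/W
  R_beech = L/(kA) = 0.135/(0.143·75.7) = 0.01247 K/W
  R_conv,out = 1/(hA) = 1/(10.3·75.7) = 0.001283 K/W
ΣR = 0.001148 + 0.08187 + 0.01247 + 0.001283 = 0.09677 K/W
Q = ΔT/ΣR = (24 °C − 7.58 °C)/0.09677 = 169.7 W
From the inner boundary to the phenolic foam/beech interface, ΣR_partial = 0.08302 K/W.
T_interface = T_in − Q·ΣR_partial = 24 °C − (169.7)(0.08302) = 9.91 °C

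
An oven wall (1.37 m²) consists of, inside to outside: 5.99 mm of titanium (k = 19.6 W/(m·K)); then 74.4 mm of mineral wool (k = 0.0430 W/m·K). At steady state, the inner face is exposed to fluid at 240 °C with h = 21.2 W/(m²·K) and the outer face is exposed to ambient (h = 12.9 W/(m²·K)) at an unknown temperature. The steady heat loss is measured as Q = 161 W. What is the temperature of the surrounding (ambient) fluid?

Series resistances:
  R_conv,in = 1/(hA) = 1/(21.2·1.37) = 0.03443 K/W
  R_titanium = L/(kA) = 0.00599/(19.6·1.37) = 2.231×10^-4 K/W
  R_mineral wool = L/(kA) = 0.0744/(0.0430·1.37) = 1.263 K/W
  R_conv,out = 1/(hA) = 1/(12.9·1.37) = 0.05658 K/W
ΣR = 1.354 K/W
ΔT = Q·ΣR = 161 × 1.354 = 218.0 K
Heat flows outward, so T_out = T_in − ΔT = 240 − 218.0 = 22.0 °C

T_out = 22.0 °C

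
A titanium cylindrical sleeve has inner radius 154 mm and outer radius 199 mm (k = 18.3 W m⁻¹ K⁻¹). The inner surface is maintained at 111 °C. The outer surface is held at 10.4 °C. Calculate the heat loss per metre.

Q' = 45.1 kW/m

Q' = 2πk·ΔT/ln(r₂/r₁) = 2π × 18.3 × 100.6 / ln(0.199/0.154) = 45100 W/m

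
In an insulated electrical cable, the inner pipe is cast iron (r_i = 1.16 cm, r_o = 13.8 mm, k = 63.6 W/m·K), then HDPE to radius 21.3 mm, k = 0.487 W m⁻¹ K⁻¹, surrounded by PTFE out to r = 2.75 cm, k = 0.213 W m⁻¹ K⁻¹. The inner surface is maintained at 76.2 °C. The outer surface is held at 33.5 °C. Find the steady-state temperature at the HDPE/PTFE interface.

T = 58.0 °C

Treat each layer as a resistance in series:
  R'_cast iron = ln(0.0138/0.0116)/(2πk) = 0.1737/(2π·63.6) = 4.346×10^-4 m·K/W
  R'_HDPE = ln(0.0213/0.0138)/(2πk) = 0.4340/(2π·0.487) = 0.1418 m·K/W
  R'_PTFE = ln(0.0275/0.0213)/(2πk) = 0.2555/(2π·0.213) = 0.1909 m·K/W
ΣR = 4.346×10^-4 + 0.1418 + 0.1909 = 0.3331 m·K/W
Q' = ΔT/ΣR = (76.2 °C − 33.5 °C)/0.3331 = 128.2 W/m
From the inner boundary to the HDPE/PTFE interface, ΣR_partial = 0.1422 m·K/W.
T_interface = T_in − Q'·ΣR_partial = 76.2 °C − (128.2)(0.1422) = 58.0 °C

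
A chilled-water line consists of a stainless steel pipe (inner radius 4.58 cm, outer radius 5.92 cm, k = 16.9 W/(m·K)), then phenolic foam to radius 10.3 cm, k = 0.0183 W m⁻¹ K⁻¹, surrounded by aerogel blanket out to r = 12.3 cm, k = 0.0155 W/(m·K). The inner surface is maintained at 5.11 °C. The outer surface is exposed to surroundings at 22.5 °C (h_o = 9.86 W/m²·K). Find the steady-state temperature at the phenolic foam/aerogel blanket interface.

Resistance network (inner→outer):
  R'_stainless steel = ln(0.0592/0.0458)/(2πk) = 0.2566/(2π·16.9) = 0.002417 m·K/W
  R'_phenolic foam = ln(0.103/0.0592)/(2πk) = 0.5538/(2π·0.0183) = 4.816 m·K/W
  R'_aerogel blanket = ln(0.123/0.103)/(2πk) = 0.1775/(2π·0.0155) = 1.822 m·K/W
  R'_conv,out = 1/(2πr h) = 1/(2π·0.123·9.86) = 0.1312 m·K/W
ΣR = 0.002417 + 4.816 + 1.822 + 0.1312 = 6.772 m·K/W
Q' = ΔT/ΣR = (5.11 °C − 22.5 °C)/6.772 = -2.568 W/m
From the inner boundary to the phenolic foam/aerogel blanket interface, ΣR_partial = 4.818 m·K/W.
T_interface = T_in − Q'·ΣR_partial = 5.11 °C − (-2.568)(4.818) = 17.5 °C

T = 17.5 °C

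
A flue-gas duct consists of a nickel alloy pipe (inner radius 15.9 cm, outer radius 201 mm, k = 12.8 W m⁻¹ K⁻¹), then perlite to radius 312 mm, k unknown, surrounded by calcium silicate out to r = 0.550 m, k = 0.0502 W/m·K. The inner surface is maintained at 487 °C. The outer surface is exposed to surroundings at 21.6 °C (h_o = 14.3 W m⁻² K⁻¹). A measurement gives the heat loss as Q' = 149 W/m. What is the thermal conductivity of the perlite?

k = 0.0537 W/m·K

ΣR = ΔT/Q' = |487 − 21.6|/149 = 3.123 m·K/W
Known resistances:
  R'_nickel alloy = ln(0.201/0.159)/(2πk) = 0.2344/(2π·12.8) = 0.002915 m·K/W
  R'_calcium silicate = ln(0.550/0.312)/(2πk) = 0.5669/(2π·0.0502) = 1.797 m·K/W
  R'_conv,out = 1/(2πr h) = 1/(2π·0.550·14.3) = 0.02024 m·K/W
R_perlite = ΣR − ΣR_known = 3.123 − 1.820 = 1.303 m·K/W
ln(r₂/r₁)/(2πk) = 1.303 ⇒ k = 0.4397/(2π·1.303) = 0.0537 W/m·K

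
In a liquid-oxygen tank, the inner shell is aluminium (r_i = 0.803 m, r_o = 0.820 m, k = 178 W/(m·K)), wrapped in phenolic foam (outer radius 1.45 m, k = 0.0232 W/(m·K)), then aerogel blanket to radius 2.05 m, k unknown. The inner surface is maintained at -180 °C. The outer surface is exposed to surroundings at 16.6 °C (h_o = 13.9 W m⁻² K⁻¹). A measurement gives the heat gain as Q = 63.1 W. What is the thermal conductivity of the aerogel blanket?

k = 0.0124 W/m·K

ΣR = ΔT/Q = |-180 − 16.6|/63.1 = 3.116 K/W
Known resistances:
  R_aluminium = (1/0.803 − 1/0.820)/(4πk) = 0.02582/(4π·178) = 1.154×10^-5 K/W
  R_phenolic foam = (1/0.820 − 1/1.45)/(4πk) = 0.5299/(4π·0.0232) = 1.817 K/W
  R_conv,out = 1/(4πr²h) = 1/(4π·2.05²·13.9) = 0.001362 K/W
R_aerogel blanket = ΣR − ΣR_known = 3.116 − 1.818 = 1.298 K/W
(1/r₁−1/r₂)/(4πk) = 1.298 ⇒ k = 0.2019/(4π·1.298) = 0.0124 W/m·K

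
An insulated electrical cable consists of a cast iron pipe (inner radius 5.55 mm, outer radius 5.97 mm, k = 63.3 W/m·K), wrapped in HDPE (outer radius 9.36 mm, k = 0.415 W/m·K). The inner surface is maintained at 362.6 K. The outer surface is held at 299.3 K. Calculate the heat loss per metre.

Q' = 367 W/m

Series thermal resistances, inner to outer:
  R'_cast iron = ln(0.00597/0.00555)/(2πk) = 0.07295/(2π·63.3) = 1.834×10^-4 m·K/W
  R'_HDPE = ln(0.00936/0.00597)/(2πk) = 0.4497/(2π·0.415) = 0.1725 m·K/W
ΣR = 1.834×10^-4 + 0.1725 = 0.1727 m·K/W
Q' = ΔT/ΣR = (362.6 K − 299.3 K)/0.1727 = 367 W/m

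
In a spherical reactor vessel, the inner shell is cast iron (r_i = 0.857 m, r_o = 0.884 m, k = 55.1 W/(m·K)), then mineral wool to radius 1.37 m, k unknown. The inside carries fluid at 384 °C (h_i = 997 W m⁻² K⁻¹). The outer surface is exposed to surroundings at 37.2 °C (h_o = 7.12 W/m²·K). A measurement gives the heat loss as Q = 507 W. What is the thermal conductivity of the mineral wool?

ΣR = ΔT/Q = |384 − 37.2|/507 = 0.6840 K/W
Known resistances:
  R_conv,in = 1/(4πr²h) = 1/(4π·0.857²·997) = 1.087×10^-4 K/W
  R_cast iron = (1/0.857 − 1/0.884)/(4πk) = 0.03564/(4π·55.1) = 5.147×10^-5 K/W
  R_conv,out = 1/(4πr²h) = 1/(4π·1.37²·7.12) = 0.005955 K/W
R_mineral wool = ΣR − ΣR_known = 0.6840 − 0.006115 = 0.6779 K/W
(1/r₁−1/r₂)/(4πk) = 0.6779 ⇒ k = 0.4013/(4π·0.6779) = 0.0471 W/m·K

k = 0.0471 W/m·K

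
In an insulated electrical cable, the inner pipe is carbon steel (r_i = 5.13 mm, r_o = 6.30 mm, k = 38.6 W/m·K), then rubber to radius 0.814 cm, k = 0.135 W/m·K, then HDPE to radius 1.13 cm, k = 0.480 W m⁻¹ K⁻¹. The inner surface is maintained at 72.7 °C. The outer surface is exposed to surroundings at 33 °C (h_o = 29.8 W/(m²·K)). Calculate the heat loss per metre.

Q' = 44.9 W/m

Series thermal resistances, inner to outer:
  R'_carbon steel = ln(0.00630/0.00513)/(2πk) = 0.2054/(2π·38.6) = 8.471×10^-4 m·K/W
  R'_rubber = ln(0.00814/0.00630)/(2πk) = 0.2562/(2π·0.135) = 0.3021 m·K/W
  R'_HDPE = ln(0.0113/0.00814)/(2πk) = 0.3280/(2π·0.480) = 0.1088 m·K/W
  R'_conv,out = 1/(2πr h) = 1/(2π·0.0113·29.8) = 0.4726 m·K/W
ΣR = 8.471×10^-4 + 0.3021 + 0.1088 + 0.4726 = 0.8843 m·K/W
Q' = ΔT/ΣR = (72.7 °C − 33 °C)/0.8843 = 44.9 W/m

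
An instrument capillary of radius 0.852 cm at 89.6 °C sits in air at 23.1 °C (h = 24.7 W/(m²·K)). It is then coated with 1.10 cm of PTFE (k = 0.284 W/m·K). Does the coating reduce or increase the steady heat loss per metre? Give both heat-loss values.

reduces: 87.9 → 83.7 W/m

Critical radius for a cylinder: r_cr = k/h = 0.0115 m = 1.15 cm.
Outer radius after coating: r₂ = 0.00852 + 0.0110 = 0.01952 m.
r₁ < r_cr < r₂: heat loss rises to a maximum at r_cr then falls. Whether the coating helps depends on whether Q(r₂) has dropped back below Q(r₁).
Bare: R = 1/(2πr₁h) = 0.7563 m·K/W; Q = 66.5/0.7563 = 87.9 W/m.
Coated: R = R_cond + R_conv = 0.7947 m·K/W; Q = 66.5/0.7947 = 83.7 W/m.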